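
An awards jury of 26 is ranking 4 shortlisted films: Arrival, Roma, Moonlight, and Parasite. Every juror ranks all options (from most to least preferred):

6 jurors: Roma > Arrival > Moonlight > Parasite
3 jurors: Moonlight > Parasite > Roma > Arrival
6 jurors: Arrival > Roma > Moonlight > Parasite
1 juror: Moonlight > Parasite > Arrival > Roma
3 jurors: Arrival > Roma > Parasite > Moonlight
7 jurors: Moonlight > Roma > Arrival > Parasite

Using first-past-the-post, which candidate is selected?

First-place votes: Arrival 9, Roma 6, Moonlight 11, Parasite 0.
Moonlight has the most first-place votes.

Moonlight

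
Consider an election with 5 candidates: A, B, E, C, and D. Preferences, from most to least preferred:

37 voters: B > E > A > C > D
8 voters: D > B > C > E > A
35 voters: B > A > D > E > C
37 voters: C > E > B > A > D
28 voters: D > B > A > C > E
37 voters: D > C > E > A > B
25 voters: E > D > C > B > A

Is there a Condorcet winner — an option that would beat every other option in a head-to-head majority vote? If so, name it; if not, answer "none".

B

B vs A: 170–37 for B.
B vs E: 108–99 for B.
B vs C: 108–99 for B.
B vs D: 109–98 for B.
B beats every other option head-to-head.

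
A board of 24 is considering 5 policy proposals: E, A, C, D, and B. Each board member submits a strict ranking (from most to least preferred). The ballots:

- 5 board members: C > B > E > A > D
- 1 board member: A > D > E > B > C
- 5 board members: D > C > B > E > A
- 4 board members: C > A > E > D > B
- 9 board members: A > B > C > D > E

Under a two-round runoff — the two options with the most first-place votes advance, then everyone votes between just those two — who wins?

Round 1 first-place votes: E 0, A 10, C 9, D 5, B 0.
A and C advance.
Runoff: A is preferred to C by 10 voters; C by 14.
C wins the runoff.

C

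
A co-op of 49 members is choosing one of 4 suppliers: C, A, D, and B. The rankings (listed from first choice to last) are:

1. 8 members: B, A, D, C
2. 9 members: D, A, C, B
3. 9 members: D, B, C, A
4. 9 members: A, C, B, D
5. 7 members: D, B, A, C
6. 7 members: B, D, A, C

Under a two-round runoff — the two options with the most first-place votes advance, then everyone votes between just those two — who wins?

Round 1 first-place votes: C 0, A 9, D 25, B 15.
D and B advance.
Runoff: D is preferred to B by 25 voters; B by 24.
D wins the runoff.

D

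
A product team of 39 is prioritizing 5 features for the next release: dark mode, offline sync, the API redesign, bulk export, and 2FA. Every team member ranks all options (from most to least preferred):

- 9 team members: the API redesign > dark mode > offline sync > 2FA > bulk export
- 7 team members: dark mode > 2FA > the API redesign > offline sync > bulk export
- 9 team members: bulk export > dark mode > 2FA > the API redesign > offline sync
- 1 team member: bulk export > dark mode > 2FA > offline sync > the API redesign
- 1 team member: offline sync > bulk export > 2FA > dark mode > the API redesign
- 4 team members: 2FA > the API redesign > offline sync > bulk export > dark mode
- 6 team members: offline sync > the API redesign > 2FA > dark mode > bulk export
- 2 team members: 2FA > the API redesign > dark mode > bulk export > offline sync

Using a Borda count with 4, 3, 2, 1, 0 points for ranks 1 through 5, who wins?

dark mode: 9·3 + 7·4 + 9·3 + 1·3 + 1·1 + 4·0 + 6·1 + 2·2 = 96
offline sync: 9·2 + 7·1 + 9·0 + 1·1 + 1·4 + 4·2 + 6·4 + 2·0 = 62
the API redesign: 9·4 + 7·2 + 9·1 + 1·0 + 1·0 + 4·3 + 6·3 + 2·3 = 95
bulk export: 9·0 + 7·0 + 9·4 + 1·4 + 1·3 + 4·1 + 6·0 + 2·1 = 49
2FA: 9·1 + 7·3 + 9·2 + 1·2 + 1·2 + 4·4 + 6·2 + 2·4 = 88
dark mode has the highest Borda score (96).

dark mode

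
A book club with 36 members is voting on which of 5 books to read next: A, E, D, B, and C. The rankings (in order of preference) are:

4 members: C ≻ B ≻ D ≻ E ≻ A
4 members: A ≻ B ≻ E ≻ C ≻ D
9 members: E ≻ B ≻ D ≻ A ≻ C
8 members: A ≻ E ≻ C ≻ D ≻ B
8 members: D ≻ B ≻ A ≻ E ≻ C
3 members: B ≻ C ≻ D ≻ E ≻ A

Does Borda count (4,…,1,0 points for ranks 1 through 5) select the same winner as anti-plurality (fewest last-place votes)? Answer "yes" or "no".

no

Borda — scores: A 73, E 83, D 72, B 87, C 45. Winner: B.
Anti-plurality — last-place votes: A 7, E 0, D 4, B 8, C 17. Winner: E.
The two methods disagree.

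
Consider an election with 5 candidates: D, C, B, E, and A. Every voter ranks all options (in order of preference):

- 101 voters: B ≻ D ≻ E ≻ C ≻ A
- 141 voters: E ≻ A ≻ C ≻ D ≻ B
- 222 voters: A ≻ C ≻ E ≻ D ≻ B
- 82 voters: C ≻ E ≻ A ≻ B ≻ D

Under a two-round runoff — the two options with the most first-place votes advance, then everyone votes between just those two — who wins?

Round 1 first-place votes: D 0, C 82, B 101, E 141, A 222.
A and E advance.
Runoff: A is preferred to E by 222 voters; E by 324.
E wins the runoff.

E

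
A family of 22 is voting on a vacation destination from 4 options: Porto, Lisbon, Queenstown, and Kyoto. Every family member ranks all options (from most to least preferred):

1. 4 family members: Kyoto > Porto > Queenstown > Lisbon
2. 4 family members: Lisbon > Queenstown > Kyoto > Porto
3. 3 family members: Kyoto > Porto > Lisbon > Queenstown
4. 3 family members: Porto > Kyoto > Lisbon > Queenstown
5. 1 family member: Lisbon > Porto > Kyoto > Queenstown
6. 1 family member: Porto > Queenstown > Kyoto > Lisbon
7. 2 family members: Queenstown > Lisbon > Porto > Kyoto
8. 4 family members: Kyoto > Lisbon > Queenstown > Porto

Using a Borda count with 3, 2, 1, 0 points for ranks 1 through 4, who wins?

Porto: 4·2 + 4·0 + 3·2 + 3·3 + 1·2 + 1·3 + 2·1 + 4·0 = 30
Lisbon: 4·0 + 4·3 + 3·1 + 3·1 + 1·3 + 1·0 + 2·2 + 4·2 = 33
Queenstown: 4·1 + 4·2 + 3·0 + 3·0 + 1·0 + 1·2 + 2·3 + 4·1 = 24
Kyoto: 4·3 + 4·1 + 3·3 + 3·2 + 1·1 + 1·1 + 2·0 + 4·3 = 45
Kyoto has the highest Borda score (45).

Kyoto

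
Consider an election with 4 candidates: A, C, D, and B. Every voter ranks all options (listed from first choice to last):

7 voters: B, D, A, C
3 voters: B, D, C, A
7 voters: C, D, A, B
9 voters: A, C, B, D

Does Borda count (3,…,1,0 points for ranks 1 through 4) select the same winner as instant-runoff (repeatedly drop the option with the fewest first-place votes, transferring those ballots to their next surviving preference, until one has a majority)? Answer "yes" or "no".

Borda — scores: A 41, C 42, D 34, B 39. Winner: C.
Instant-runoff — R1 A 9, C 7, D 0, B 10 (D out); R2 A 9, C 7, B 10 (C out); R3 A 16, B 10 (A winner). Winner: A.
The two methods disagree.

no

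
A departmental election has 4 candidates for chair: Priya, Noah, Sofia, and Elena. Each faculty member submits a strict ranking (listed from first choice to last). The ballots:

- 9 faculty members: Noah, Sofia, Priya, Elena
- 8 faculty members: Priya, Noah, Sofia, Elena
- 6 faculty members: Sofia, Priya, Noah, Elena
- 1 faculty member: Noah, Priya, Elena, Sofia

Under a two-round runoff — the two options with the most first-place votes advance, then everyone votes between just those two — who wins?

Round 1 first-place votes: Priya 8, Noah 10, Sofia 6, Elena 0.
Noah and Priya advance.
Runoff: Noah is preferred to Priya by 10 voters; Priya by 14.
Priya wins the runoff.

Priya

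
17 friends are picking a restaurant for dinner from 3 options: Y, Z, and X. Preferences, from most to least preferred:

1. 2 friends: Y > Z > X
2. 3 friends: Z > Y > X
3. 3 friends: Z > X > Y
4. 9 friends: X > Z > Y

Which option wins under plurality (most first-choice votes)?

First-place votes: Y 2, Z 6, X 9.
X has the most first-place votes.

X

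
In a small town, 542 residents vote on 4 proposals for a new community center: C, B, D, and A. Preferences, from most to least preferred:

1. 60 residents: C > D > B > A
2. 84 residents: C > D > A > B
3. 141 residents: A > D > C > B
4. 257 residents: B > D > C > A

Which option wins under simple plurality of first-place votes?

First-place votes: C 144, B 257, D 0, A 141.
B has the most first-place votes.

B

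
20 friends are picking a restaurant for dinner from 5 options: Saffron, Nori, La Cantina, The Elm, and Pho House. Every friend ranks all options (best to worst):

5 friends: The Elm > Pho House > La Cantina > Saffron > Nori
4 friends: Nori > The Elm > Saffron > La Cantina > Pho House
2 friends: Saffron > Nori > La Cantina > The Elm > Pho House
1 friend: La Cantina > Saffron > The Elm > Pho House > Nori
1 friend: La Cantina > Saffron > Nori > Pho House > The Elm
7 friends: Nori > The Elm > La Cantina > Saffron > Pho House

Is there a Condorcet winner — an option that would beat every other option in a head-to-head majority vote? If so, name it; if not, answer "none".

Nori vs Saffron: 11–9 for Nori.
Nori vs La Cantina: 13–7 for Nori.
Nori vs The Elm: 14–6 for Nori.
Nori vs Pho House: 14–6 for Nori.
Nori beats every other option head-to-head.

Nori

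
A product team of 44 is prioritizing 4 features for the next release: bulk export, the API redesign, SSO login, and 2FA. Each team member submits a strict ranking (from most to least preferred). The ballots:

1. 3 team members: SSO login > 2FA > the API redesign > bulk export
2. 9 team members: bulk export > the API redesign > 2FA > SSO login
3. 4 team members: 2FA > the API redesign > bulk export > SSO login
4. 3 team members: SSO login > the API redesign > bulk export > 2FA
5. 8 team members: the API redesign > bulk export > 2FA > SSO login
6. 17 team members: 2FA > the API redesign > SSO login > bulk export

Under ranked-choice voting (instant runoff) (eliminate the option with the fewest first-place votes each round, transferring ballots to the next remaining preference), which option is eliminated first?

SSO login

Round 1: bulk export 9, the API redesign 8, SSO login 6, 2FA 21. Eliminate SSO login.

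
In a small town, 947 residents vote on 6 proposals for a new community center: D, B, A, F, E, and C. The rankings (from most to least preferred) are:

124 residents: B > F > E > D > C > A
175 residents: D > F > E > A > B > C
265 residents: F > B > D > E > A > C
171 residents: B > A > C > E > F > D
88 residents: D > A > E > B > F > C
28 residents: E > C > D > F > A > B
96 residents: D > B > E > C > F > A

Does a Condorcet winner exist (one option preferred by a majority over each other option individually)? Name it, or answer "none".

B vs D: 560–387 for B.
B vs A: 656–291 for B.
B vs F: 479–468 for B.
B vs E: 656–291 for B.
B vs C: 919–28 for B.
B beats every other option head-to-head.

B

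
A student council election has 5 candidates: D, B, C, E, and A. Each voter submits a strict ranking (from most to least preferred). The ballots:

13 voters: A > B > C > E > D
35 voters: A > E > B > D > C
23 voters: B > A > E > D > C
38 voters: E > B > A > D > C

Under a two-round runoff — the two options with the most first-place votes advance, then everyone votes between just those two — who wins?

Round 1 first-place votes: D 0, B 23, C 0, E 38, A 48.
A and E advance.
Runoff: A is preferred to E by 71 voters; E by 38.
A wins the runoff.

A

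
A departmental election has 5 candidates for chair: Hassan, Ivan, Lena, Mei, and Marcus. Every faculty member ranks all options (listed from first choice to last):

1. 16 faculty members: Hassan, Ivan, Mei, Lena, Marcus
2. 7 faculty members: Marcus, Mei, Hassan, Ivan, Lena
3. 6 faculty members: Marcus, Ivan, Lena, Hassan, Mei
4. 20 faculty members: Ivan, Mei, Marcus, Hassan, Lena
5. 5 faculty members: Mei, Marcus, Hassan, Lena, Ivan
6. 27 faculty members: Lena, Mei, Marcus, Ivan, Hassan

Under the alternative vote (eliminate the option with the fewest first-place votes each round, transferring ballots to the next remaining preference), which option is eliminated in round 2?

Round 1: Hassan 16, Ivan 20, Lena 27, Mei 5, Marcus 13. Eliminate Mei.
Round 2: Hassan 16, Ivan 20, Lena 27, Marcus 18. Eliminate Hassan.

Hassan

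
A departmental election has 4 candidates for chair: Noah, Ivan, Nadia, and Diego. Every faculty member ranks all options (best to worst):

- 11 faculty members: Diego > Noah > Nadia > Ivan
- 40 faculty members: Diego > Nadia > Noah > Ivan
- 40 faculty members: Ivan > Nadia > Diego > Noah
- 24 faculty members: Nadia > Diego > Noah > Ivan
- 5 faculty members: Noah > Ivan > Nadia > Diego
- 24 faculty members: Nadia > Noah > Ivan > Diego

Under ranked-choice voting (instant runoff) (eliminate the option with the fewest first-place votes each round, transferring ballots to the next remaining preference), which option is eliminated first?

Noah

Round 1: Noah 5, Ivan 40, Nadia 48, Diego 51. Eliminate Noah.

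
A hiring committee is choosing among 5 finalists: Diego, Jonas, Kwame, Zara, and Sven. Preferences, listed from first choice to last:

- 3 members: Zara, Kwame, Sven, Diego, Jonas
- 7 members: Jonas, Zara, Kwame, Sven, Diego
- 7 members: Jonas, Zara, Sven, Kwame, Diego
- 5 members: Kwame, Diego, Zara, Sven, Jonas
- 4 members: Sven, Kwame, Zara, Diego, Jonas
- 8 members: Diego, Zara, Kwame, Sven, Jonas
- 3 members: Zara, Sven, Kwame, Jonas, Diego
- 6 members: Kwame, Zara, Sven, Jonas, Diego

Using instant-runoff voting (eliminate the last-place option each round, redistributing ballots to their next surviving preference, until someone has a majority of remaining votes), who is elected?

Kwame

Round 1: Diego 8, Jonas 14, Kwame 11, Zara 6, Sven 4. Eliminate Sven.
Round 2: Diego 8, Jonas 14, Kwame 15, Zara 6. Eliminate Zara.
Round 3: Diego 8, Jonas 14, Kwame 21. Eliminate Diego.
Round 4: Jonas 14, Kwame 29. Kwame has a majority.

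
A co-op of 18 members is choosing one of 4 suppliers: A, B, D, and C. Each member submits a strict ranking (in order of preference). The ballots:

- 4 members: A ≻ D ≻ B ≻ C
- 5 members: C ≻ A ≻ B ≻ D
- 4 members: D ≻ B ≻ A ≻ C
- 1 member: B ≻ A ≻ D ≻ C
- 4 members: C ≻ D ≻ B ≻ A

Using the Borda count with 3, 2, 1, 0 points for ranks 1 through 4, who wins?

D

A: 4·3 + 5·2 + 4·1 + 1·2 + 4·0 = 28
B: 4·1 + 5·1 + 4·2 + 1·3 + 4·1 = 24
D: 4·2 + 5·0 + 4·3 + 1·1 + 4·2 = 29
C: 4·0 + 5·3 + 4·0 + 1·0 + 4·3 = 27
D has the highest Borda score (29).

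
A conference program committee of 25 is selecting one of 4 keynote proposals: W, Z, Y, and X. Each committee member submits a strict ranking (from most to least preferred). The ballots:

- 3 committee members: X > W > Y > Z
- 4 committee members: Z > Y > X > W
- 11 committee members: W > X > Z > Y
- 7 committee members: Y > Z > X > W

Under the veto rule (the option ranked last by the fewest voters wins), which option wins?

X

Last-place votes: W 11, Z 3, Y 11, X 0.
X is ranked last by the fewest voters, so X wins.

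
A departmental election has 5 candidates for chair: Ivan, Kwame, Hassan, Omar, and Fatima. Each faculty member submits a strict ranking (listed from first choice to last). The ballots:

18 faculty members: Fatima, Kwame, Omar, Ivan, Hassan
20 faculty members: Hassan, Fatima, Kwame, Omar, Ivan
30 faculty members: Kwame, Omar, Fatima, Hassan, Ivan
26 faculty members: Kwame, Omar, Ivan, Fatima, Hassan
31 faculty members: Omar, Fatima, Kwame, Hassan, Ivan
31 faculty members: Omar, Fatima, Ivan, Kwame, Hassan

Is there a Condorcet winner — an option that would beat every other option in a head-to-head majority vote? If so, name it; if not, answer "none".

Checking pairwise contests:
Kwame beats Ivan 125–31.
Fatima beats Kwame 100–56.
Kwame beats Hassan 136–20.
Kwame beats Omar 94–62.
Omar beats Fatima 118–38.
Every option loses at least one head-to-head, so there is no Condorcet winner.

none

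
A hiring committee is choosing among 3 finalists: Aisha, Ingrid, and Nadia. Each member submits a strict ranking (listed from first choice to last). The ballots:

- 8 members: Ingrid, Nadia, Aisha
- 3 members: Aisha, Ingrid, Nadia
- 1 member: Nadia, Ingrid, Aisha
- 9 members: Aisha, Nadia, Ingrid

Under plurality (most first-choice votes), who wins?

First-place votes: Aisha 12, Ingrid 8, Nadia 1.
Aisha has the most first-place votes.

Aisha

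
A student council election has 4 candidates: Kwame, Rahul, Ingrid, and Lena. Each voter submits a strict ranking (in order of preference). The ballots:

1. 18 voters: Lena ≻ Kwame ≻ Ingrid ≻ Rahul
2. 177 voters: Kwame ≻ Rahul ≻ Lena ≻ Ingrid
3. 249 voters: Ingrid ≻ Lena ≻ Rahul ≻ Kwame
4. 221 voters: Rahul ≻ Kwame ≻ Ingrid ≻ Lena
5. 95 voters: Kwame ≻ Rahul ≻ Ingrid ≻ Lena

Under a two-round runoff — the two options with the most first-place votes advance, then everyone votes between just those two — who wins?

Kwame

Round 1 first-place votes: Kwame 272, Rahul 221, Ingrid 249, Lena 18.
Kwame and Ingrid advance.
Runoff: Kwame is preferred to Ingrid by 511 voters; Ingrid by 249.
Kwame wins the runoff.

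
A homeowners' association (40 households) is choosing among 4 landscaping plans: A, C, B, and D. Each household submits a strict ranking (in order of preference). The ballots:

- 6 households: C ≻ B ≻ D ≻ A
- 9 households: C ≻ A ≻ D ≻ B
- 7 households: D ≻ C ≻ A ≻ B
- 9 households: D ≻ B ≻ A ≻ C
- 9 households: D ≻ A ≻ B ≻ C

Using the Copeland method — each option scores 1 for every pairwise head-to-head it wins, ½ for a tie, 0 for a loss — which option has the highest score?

A: beats B; loses to C and D → score 1.
C: beats A and B; loses to D → score 2.
B: loses to A, C, and D → score 0.
D: beats A, C, and B → score 3.
D has the best pairwise record.

D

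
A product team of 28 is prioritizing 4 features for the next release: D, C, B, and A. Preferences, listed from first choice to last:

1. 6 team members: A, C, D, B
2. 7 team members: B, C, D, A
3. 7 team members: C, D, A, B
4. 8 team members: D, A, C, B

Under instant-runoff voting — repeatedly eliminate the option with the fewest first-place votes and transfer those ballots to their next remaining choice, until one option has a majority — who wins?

C

Round 1: D 8, C 7, B 7, A 6. Eliminate A.
Round 2: D 8, C 13, B 7. Eliminate B.
Round 3: D 8, C 20. C has a majority.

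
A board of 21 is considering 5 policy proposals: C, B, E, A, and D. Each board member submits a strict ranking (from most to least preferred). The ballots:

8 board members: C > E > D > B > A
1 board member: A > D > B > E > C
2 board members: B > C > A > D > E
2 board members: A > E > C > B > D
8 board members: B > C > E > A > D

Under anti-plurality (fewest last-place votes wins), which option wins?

B

Last-place votes: C 1, B 0, E 2, A 8, D 10.
B is ranked last by the fewest voters, so B wins.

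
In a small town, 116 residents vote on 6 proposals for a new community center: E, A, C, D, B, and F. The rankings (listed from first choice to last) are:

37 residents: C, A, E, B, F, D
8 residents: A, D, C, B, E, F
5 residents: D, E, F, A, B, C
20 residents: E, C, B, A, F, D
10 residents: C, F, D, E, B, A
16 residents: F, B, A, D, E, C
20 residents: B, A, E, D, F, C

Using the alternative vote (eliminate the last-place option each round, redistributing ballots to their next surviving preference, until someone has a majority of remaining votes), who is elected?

Round 1: E 20, A 8, C 47, D 5, B 20, F 16. Eliminate D.
Round 2: E 25, A 8, C 47, B 20, F 16. Eliminate A.
Round 3: E 25, C 55, B 20, F 16. Eliminate F.
Round 4: E 25, C 55, B 36. Eliminate E.
Round 5: C 75, B 41. C has a majority.

C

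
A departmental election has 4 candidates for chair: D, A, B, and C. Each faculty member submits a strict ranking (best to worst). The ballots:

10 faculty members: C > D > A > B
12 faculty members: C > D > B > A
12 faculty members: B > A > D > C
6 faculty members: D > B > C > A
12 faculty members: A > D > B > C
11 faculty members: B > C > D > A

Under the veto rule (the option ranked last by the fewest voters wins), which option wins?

D

Last-place votes: D 0, A 29, B 10, C 24.
D is ranked last by the fewest voters, so D wins.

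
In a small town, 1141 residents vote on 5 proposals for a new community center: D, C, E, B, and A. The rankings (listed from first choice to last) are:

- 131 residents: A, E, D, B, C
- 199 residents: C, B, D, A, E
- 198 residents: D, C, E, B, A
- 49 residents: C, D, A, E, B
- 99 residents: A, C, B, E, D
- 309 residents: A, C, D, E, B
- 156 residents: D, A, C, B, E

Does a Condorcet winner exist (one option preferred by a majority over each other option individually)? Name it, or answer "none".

Checking pairwise contests:
C beats D 656–485.
A beats C 695–446.
D beats E 911–230.
D beats B 843–298.
D beats A 602–539.
Every option loses at least one head-to-head, so there is no Condorcet winner.

none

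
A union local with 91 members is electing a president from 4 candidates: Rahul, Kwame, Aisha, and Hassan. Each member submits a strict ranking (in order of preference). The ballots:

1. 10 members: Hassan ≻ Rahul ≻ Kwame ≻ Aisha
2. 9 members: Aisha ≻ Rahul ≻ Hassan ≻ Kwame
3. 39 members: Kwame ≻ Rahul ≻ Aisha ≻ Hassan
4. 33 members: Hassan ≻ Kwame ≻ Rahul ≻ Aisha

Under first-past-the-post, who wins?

First-place votes: Rahul 0, Kwame 39, Aisha 9, Hassan 43.
Hassan has the most first-place votes.

Hassan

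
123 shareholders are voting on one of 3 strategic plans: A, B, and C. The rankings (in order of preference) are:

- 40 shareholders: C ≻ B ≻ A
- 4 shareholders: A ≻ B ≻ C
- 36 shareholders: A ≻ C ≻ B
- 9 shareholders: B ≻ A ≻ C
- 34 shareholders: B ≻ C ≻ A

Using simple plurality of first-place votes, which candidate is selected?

First-place votes: A 40, B 43, C 40.
B has the most first-place votes.

B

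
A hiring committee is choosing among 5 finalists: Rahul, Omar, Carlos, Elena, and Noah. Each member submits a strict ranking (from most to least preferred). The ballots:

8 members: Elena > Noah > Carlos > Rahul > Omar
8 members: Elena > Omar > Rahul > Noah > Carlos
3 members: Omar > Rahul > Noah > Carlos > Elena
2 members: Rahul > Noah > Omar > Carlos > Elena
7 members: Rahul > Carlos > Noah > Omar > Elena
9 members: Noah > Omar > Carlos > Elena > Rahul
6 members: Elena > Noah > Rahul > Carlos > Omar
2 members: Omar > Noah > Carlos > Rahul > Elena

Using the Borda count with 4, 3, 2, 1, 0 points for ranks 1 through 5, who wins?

Rahul: 8·1 + 8·2 + 3·3 + 2·4 + 7·4 + 9·0 + 6·2 + 2·1 = 83
Omar: 8·0 + 8·3 + 3·4 + 2·2 + 7·1 + 9·3 + 6·0 + 2·4 = 82
Carlos: 8·2 + 8·0 + 3·1 + 2·1 + 7·3 + 9·2 + 6·1 + 2·2 = 70
Elena: 8·4 + 8·4 + 3·0 + 2·0 + 7·0 + 9·1 + 6·4 + 2·0 = 97
Noah: 8·3 + 8·1 + 3·2 + 2·3 + 7·2 + 9·4 + 6·3 + 2·3 = 118
Noah has the highest Borda score (118).

Noah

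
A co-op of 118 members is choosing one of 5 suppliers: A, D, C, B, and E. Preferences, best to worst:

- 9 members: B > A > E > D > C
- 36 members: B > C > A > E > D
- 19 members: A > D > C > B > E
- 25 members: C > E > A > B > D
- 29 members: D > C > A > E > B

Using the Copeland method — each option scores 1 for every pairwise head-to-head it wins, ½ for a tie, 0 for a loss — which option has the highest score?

C

A: beats D, B, and E; loses to C → score 3.
D: loses to A, C, B, and E → score 0.
C: beats A, D, B, and E → score 4.
B: beats D and E; loses to A and C → score 2.
E: beats D; loses to A, C, and B → score 1.
C has the best pairwise record.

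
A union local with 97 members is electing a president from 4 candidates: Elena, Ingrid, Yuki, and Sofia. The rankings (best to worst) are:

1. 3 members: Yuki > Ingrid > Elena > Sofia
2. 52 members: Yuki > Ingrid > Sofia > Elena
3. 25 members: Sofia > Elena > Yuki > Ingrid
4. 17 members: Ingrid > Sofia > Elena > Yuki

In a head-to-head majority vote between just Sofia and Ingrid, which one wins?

Voters preferring Sofia to Ingrid: 25; preferring Ingrid to Sofia: 72.
Ingrid wins the head-to-head.

Ingrid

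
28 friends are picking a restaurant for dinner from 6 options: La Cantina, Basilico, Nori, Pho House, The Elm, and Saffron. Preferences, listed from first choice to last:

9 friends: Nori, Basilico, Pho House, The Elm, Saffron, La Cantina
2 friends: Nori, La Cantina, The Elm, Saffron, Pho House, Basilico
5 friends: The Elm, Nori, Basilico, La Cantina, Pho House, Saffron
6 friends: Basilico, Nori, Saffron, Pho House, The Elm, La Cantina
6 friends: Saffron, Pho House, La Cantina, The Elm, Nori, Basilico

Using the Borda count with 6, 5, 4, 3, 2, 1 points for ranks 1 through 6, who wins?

La Cantina: 9·1 + 2·5 + 5·3 + 6·1 + 6·4 = 64
Basilico: 9·5 + 2·1 + 5·4 + 6·6 + 6·1 = 109
Nori: 9·6 + 2·6 + 5·5 + 6·5 + 6·2 = 133
Pho House: 9·4 + 2·2 + 5·2 + 6·3 + 6·5 = 98
The Elm: 9·3 + 2·4 + 5·6 + 6·2 + 6·3 = 95
Saffron: 9·2 + 2·3 + 5·1 + 6·4 + 6·6 = 89
Nori has the highest Borda score (133).

Nori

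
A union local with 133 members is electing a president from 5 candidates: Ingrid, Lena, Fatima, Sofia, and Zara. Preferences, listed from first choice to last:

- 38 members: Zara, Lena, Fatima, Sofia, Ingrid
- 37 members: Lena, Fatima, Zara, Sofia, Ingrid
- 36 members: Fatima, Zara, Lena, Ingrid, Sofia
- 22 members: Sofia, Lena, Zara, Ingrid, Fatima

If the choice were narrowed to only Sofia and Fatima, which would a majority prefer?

Voters preferring Sofia to Fatima: 22; preferring Fatima to Sofia: 111.
Fatima wins the head-to-head.

Fatima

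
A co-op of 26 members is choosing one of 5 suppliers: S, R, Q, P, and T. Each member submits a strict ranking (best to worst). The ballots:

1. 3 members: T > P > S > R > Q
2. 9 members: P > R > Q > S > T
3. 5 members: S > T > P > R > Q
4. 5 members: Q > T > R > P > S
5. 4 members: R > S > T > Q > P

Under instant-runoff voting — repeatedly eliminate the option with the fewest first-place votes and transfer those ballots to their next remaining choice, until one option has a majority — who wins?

P

Round 1: S 5, R 4, Q 5, P 9, T 3. Eliminate T.
Round 2: S 5, R 4, Q 5, P 12. Eliminate R.
Round 3: S 9, Q 5, P 12. Eliminate Q.
Round 4: S 9, P 17. P has a majority.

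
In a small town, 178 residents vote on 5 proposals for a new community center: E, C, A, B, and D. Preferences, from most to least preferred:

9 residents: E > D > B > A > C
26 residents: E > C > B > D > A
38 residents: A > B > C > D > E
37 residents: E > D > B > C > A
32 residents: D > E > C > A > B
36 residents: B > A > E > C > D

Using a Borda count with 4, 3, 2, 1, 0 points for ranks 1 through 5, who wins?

E: 9·4 + 26·4 + 38·0 + 37·4 + 32·3 + 36·2 = 456
C: 9·0 + 26·3 + 38·2 + 37·1 + 32·2 + 36·1 = 291
A: 9·1 + 26·0 + 38·4 + 37·0 + 32·1 + 36·3 = 301
B: 9·2 + 26·2 + 38·3 + 37·2 + 32·0 + 36·4 = 402
D: 9·3 + 26·1 + 38·1 + 37·3 + 32·4 + 36·0 = 330
E has the highest Borda score (456).

E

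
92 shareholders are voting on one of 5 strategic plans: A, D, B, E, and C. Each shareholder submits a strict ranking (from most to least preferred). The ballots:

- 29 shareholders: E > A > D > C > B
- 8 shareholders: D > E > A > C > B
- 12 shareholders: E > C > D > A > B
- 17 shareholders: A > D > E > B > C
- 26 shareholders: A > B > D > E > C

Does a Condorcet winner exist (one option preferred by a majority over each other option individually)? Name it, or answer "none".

Checking pairwise contests:
E beats A 49–43.
A beats D 72–20.
A beats B 92–0.
D beats E 51–41.
A beats C 80–12.
Every option loses at least one head-to-head, so there is no Condorcet winner.

none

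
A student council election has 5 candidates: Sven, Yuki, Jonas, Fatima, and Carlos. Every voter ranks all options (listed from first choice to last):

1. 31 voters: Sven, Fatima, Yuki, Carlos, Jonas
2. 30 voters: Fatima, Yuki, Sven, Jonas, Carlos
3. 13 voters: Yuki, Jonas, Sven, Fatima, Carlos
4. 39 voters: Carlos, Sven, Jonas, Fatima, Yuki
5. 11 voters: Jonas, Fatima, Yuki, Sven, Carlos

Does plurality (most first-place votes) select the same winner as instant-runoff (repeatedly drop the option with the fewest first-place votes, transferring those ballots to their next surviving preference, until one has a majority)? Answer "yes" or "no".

Plurality — first-place votes: Sven 31, Yuki 13, Jonas 11, Fatima 30, Carlos 39. Winner: Carlos.
Instant-runoff — R1 Sven 31, Yuki 13, Jonas 11, Fatima 30, Carlos 39 (Jonas out); R2 Sven 31, Yuki 13, Fatima 41, Carlos 39 (Yuki out); R3 Sven 44, Fatima 41, Carlos 39 (Carlos out); R4 Sven 83, Fatima 41 (Sven winner). Winner: Sven.
The two methods disagree.

no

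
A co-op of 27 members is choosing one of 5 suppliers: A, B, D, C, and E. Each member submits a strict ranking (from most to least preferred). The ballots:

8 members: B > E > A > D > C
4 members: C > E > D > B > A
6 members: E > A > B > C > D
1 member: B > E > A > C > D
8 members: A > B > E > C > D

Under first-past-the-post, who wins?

First-place votes: A 8, B 9, D 0, C 4, E 6.
B has the most first-place votes.

B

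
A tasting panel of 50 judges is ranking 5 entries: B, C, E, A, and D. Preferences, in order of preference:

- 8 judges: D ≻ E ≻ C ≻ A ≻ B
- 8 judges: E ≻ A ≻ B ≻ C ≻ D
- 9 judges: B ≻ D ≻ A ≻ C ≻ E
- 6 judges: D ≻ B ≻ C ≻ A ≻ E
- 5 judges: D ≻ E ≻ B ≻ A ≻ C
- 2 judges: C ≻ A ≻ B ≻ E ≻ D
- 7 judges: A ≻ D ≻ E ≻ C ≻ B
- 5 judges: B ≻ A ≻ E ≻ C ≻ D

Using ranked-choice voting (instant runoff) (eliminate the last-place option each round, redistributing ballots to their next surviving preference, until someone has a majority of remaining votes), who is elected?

Round 1: B 14, C 2, E 8, A 7, D 19. Eliminate C.
Round 2: B 14, E 8, A 9, D 19. Eliminate E.
Round 3: B 14, A 17, D 19. Eliminate B.
Round 4: A 22, D 28. D has a majority.

D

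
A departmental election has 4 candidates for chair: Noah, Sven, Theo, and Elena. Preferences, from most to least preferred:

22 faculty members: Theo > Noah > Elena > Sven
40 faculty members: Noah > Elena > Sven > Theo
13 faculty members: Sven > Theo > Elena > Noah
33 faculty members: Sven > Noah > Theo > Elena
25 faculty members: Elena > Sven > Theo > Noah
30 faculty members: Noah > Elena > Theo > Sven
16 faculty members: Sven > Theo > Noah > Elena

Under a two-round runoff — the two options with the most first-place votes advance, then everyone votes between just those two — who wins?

Noah

Round 1 first-place votes: Noah 70, Sven 62, Theo 22, Elena 25.
Noah and Sven advance.
Runoff: Noah is preferred to Sven by 92 voters; Sven by 87.
Noah wins the runoff.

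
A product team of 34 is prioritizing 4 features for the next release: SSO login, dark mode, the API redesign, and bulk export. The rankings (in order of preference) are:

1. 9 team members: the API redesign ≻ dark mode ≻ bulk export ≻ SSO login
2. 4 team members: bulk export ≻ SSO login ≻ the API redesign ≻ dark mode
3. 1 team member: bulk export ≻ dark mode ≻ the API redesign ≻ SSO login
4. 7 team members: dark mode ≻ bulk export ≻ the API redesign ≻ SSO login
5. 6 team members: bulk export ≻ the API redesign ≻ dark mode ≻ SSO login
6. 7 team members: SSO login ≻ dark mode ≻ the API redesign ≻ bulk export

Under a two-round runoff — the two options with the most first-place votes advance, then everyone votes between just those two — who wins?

bulk export

Round 1 first-place votes: SSO login 7, dark mode 7, the API redesign 9, bulk export 11.
bulk export and the API redesign advance.
Runoff: bulk export is preferred to the API redesign by 18 voters; the API redesign by 16.
bulk export wins the runoff.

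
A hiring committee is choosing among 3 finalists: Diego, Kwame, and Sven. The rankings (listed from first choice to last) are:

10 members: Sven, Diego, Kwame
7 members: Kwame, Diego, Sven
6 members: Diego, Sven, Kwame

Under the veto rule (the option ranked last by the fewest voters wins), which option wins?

Last-place votes: Diego 0, Kwame 16, Sven 7.
Diego is ranked last by the fewest voters, so Diego wins.

Diego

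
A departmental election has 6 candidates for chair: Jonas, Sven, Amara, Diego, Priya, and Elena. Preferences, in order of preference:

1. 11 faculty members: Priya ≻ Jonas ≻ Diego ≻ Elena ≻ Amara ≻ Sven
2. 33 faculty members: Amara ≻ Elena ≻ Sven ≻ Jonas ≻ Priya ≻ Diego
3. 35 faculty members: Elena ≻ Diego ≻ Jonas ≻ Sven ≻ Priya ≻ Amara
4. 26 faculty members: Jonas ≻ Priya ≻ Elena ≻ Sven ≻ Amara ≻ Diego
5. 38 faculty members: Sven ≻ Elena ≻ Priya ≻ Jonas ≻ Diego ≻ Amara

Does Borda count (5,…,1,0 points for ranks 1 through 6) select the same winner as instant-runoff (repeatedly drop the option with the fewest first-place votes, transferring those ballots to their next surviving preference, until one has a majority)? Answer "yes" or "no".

yes

Borda — scores: Jonas 421, Sven 411, Amara 202, Diego 211, Priya 341, Elena 559. Winner: Elena.
Instant-runoff — R1 Jonas 26, Sven 38, Amara 33, Diego 0, Priya 11, Elena 35 (Diego out); R2 Jonas 26, Sven 38, Amara 33, Priya 11, Elena 35 (Priya out); R3 Jonas 37, Sven 38, Amara 33, Elena 35 (Amara out); R4 Jonas 37, Sven 38, Elena 68 (Jonas out); R5 Sven 38, Elena 105 (Elena winner). Winner: Elena.
The two methods agree.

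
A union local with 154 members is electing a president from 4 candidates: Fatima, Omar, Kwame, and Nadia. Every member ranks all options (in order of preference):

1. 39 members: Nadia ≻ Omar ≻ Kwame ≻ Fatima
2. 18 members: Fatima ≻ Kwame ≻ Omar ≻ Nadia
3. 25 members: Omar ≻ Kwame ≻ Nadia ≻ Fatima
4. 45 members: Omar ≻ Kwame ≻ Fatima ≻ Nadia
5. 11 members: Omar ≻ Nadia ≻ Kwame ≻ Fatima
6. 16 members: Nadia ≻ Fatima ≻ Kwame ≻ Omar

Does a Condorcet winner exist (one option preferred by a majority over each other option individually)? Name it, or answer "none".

Omar

Omar vs Fatima: 120–34 for Omar.
Omar vs Kwame: 120–34 for Omar.
Omar vs Nadia: 99–55 for Omar.
Omar beats every other option head-to-head.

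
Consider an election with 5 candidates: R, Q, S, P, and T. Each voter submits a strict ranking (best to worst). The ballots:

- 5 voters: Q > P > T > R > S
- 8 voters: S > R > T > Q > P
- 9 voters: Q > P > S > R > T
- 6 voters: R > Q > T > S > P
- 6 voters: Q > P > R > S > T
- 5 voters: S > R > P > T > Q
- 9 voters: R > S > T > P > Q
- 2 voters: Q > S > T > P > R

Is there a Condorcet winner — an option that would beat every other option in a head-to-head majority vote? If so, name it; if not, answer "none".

R vs Q: 28–22 for R.
R vs S: 26–24 for R.
R vs P: 28–22 for R.
R vs T: 43–7 for R.
R beats every other option head-to-head.

R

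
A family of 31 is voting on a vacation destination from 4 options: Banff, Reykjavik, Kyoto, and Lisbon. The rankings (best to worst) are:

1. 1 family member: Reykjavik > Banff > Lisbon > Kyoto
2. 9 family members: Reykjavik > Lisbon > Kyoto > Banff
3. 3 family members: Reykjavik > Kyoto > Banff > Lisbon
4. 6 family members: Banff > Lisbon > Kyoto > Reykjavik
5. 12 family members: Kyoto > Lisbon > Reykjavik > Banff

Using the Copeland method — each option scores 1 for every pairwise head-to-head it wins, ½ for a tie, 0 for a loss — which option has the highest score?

Banff: loses to Reykjavik, Kyoto, and Lisbon → score 0.
Reykjavik: beats Banff; loses to Kyoto and Lisbon → score 1.
Kyoto: beats Banff and Reykjavik; loses to Lisbon → score 2.
Lisbon: beats Banff, Reykjavik, and Kyoto → score 3.
Lisbon has the best pairwise record.

Lisbon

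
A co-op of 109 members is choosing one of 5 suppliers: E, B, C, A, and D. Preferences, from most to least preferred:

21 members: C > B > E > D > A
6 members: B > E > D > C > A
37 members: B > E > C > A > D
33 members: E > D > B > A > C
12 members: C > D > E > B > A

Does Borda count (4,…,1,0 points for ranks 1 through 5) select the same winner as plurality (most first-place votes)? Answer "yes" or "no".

Borda — scores: E 327, B 313, C 212, A 70, D 168. Winner: E.
Plurality — first-place votes: E 33, B 43, C 33, A 0, D 0. Winner: B.
The two methods disagree.

no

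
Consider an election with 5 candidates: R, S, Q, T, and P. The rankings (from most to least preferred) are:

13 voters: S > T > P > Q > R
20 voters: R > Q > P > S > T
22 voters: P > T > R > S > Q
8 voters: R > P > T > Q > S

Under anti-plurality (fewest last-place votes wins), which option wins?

P

Last-place votes: R 13, S 8, Q 22, T 20, P 0.
P is ranked last by the fewest voters, so P wins.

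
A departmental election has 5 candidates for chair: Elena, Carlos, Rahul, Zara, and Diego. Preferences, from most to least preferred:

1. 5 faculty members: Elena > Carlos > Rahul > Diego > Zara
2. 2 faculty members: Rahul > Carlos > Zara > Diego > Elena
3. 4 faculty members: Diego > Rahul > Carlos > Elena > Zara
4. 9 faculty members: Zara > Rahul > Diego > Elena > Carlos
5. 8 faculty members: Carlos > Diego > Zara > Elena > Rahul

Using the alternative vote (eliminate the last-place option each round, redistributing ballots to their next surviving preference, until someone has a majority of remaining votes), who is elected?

Round 1: Elena 5, Carlos 8, Rahul 2, Zara 9, Diego 4. Eliminate Rahul.
Round 2: Elena 5, Carlos 10, Zara 9, Diego 4. Eliminate Diego.
Round 3: Elena 5, Carlos 14, Zara 9. Eliminate Elena.
Round 4: Carlos 19, Zara 9. Carlos has a majority.

Carlos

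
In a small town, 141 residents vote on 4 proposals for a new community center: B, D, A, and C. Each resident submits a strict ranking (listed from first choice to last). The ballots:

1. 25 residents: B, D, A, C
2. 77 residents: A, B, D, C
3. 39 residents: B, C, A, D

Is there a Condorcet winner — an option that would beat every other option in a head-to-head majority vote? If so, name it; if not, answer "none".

A vs B: 77–64 for A.
A vs D: 116–25 for A.
A vs C: 102–39 for A.
A beats every other option head-to-head.

A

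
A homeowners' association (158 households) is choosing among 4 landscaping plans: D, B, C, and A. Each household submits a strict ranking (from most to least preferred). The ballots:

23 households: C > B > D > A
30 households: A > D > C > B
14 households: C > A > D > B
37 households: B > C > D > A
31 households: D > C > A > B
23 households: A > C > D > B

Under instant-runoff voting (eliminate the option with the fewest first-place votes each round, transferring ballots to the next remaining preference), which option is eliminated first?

Round 1: D 31, B 37, C 37, A 53. Eliminate D.

D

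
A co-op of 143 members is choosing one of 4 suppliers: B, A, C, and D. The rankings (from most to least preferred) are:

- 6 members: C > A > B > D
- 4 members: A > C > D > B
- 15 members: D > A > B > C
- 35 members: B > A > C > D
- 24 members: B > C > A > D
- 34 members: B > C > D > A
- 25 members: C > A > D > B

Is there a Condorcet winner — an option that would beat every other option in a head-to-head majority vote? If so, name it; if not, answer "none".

B vs A: 93–50 for B.
B vs C: 108–35 for B.
B vs D: 99–44 for B.
B beats every other option head-to-head.

B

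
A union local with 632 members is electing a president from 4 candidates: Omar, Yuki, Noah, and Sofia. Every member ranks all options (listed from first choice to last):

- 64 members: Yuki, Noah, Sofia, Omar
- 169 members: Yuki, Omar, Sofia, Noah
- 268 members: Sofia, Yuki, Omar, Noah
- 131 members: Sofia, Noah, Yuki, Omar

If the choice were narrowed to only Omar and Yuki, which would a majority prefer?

Voters preferring Omar to Yuki: 0; preferring Yuki to Omar: 632.
Yuki wins the head-to-head.

Yuki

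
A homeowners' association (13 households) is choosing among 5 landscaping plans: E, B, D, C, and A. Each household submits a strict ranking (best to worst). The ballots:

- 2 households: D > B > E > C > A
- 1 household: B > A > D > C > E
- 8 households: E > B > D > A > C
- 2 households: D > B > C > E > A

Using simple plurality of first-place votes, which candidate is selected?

E

First-place votes: E 8, B 1, D 4, C 0, A 0.
E has the most first-place votes.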